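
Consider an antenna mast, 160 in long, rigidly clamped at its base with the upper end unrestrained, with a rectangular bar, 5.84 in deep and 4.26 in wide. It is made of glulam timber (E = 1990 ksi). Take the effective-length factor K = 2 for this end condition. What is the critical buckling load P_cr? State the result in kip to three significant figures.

P_cr ≈ 7.22 kip

Buckling occurs about the weak axis: I_min = h·b³/12 with b = 4.26 in (the shorter side).
I_min = 5.84×4.26³/12 = 37.62 in⁴
Effective length L_e = K·L = 2 × 160 = 320.0 in
P_cr = π²EI / L_e² = π² × 1990×10³ × 37.62 / 320.0² = 7.216×10^3 lb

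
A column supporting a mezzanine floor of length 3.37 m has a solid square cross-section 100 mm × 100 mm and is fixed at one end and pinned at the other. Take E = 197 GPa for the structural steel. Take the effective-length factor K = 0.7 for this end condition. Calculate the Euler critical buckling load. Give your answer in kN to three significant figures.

P_cr ≈ 2910 kN

I = a⁴/12 = 100⁴/12 = 8.333×10^6 mm⁴
I = 8.333×10^6 mm⁴ = 8.333×10^-6 m⁴
Effective length L_e = K·L = 0.7 × 3.37 = 2.359 m
P_cr = π²EI / L_e² = π² × 197×10⁹ × 8.333×10^-6 / 2.359² = 2.912×10^6 N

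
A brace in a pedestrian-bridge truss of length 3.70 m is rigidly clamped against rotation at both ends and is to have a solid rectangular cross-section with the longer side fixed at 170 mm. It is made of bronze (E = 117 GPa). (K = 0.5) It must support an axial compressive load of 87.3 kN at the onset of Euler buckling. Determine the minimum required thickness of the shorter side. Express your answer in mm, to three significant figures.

L_e = K·L = 0.5 × 3.70 = 1.850 m
Required I = P_cr·L_e²/(π²E) = 8.730×10^4 × 1.850² / (π² × 1.17×10^11) = 2.587×10^-7 m⁴
I_req = 2.587×10^5 mm⁴
Rectangle, weak axis: I_min = h·b³/12 with h = 170 mm fixed  ⇒  b = (12I/h)^(1/3) = 26.3 mm

b ≈ 26.3 mm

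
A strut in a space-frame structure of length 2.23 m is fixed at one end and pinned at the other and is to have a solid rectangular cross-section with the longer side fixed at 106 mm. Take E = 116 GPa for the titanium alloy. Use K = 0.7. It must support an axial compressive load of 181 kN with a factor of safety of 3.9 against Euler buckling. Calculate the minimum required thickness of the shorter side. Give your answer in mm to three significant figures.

b ≈ 55.4 mm

Required P_cr = n·P = 3.9 × 181 = 705.9 kN
L_e = K·L = 0.7 × 2.23 = 1.561 m
Required I = P_cr·L_e²/(π²E) = 7.059×10^5 × 1.561² / (π² × 1.16×10^11) = 1.502×10^-6 m⁴
I_req = 1.502×10^6 mm⁴
Rectangle, weak axis: I_min = h·b³/12 with h = 106 mm fixed  ⇒  b = (12I/h)^(1/3) = 55.4 mm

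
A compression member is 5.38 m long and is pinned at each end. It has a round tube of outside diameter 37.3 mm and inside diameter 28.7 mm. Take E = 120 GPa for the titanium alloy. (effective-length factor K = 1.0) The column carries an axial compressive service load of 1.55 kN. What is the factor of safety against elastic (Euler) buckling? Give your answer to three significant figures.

n ≈ 1.63

d_o = 37.3 mm, d_i = 28.7 mm
I = π(d_o⁴ − d_i⁴)/64 = π(37.3⁴ − 28.70⁴)/64 = 6.171×10^4 mm⁴
I = 6.171×10^4 mm⁴ = 6.171×10^-8 m⁴
Effective length L_e = K·L = 1 × 5.38 = 5.380 m
P_cr = π²EI / L_e² = π² × 120×10⁹ × 6.171×10^-8 / 5.380² = 2.525×10^3 N
Factor of safety n = P_cr / P = 2.5252 / 1.55 = 1.63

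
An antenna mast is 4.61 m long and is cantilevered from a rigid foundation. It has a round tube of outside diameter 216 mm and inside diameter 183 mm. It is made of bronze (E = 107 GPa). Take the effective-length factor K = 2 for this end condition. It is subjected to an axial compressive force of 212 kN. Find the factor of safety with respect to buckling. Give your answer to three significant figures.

d_o = 216 mm, d_i = 183 mm
I = π(d_o⁴ − d_i⁴)/64 = π(216⁴ − 183.0⁴)/64 = 5.180×10^7 mm⁴
I = 5.180×10^7 mm⁴ = 5.180×10^-5 m⁴
Effective length L_e = K·L = 2 × 4.61 = 9.220 m
P_cr = π²EI / L_e² = π² × 107×10⁹ × 5.180×10^-5 / 9.220² = 6.435×10^5 N
Factor of safety n = P_cr / P = 643.51 / 212 = 3.04

n ≈ 3.04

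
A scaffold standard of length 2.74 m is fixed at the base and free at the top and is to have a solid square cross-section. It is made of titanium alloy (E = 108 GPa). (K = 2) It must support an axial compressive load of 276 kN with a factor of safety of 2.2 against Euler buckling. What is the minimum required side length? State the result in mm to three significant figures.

Required P_cr = n·P = 2.2 × 276 = 607.2 kN
L_e = K·L = 2 × 2.74 = 5.480 m
Required I = P_cr·L_e²/(π²E) = 6.072×10^5 × 5.480² / (π² × 1.08×10^11) = 1.711×10^-5 m⁴
I_req = 1.711×10^7 mm⁴
Solid square: I = a⁴/12  ⇒  a = (12I)^(1/4) = (12×1.711×10^7)^(1/4) = 120 mm

a ≈ 120 mm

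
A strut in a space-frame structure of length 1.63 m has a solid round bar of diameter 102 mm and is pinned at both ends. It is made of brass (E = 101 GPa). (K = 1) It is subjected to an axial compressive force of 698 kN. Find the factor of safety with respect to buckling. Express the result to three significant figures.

n ≈ 2.86

I = πd⁴/64 = π×102⁴/64 = 5.313×10^6 mm⁴
I = 5.313×10^6 mm⁴ = 5.313×10^-6 m⁴
Effective length L_e = K·L = 1 × 1.63 = 1.630 m
P_cr = π²EI / L_e² = π² × 101×10⁹ × 5.313×10^-6 / 1.630² = 1.994×10^6 N
Factor of safety n = P_cr / P = 1993.5 / 698 = 2.86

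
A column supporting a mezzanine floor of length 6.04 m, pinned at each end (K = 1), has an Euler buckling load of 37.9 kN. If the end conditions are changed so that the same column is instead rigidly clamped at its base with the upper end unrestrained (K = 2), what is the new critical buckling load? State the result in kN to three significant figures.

P_cr ∝ 1/K², so P_cr,new = P_cr,old × (K_old/K_new)² = 37.9 × (1/2)²
= 37.9 × 0.2500 = 9.48 kN

P_cr ≈ 9.48 kN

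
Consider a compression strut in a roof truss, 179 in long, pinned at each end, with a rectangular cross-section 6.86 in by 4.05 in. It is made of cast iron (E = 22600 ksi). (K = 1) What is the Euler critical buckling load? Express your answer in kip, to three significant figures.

Buckling occurs about the weak axis: I_min = h·b³/12 with b = 4.05 in (the shorter side).
I_min = 6.86×4.05³/12 = 37.98 in⁴
Effective length L_e = K·L = 1 × 179 = 179.0 in
P_cr = π²EI / L_e² = π² × 22600×10³ × 37.98 / 179.0² = 2.644×10^5 lb

P_cr ≈ 264 kip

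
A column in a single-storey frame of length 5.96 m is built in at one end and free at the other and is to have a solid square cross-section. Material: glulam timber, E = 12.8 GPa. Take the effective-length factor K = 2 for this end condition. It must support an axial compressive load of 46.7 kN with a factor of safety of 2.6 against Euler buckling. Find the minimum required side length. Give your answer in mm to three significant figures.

Required P_cr = n·P = 2.6 × 46.7 = 121.4 kN
L_e = K·L = 2 × 5.96 = 11.92 m
Required I = P_cr·L_e²/(π²E) = 1.214×10^5 × 11.92² / (π² × 1.28×10^10) = 1.366×10^-4 m⁴
I_req = 1.366×10^8 mm⁴
Solid square: I = a⁴/12  ⇒  a = (12I)^(1/4) = (12×1.366×10^8)^(1/4) = 201 mm

a ≈ 201 mm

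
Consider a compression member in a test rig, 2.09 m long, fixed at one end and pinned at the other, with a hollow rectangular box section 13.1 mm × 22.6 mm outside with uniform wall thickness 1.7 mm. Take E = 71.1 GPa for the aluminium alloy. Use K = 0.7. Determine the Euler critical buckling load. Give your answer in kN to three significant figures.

P_cr ≈ 0.909 kN

Inner dimensions: h_i = 22.6 − 2×1.7 = 19.20 mm, b_i = 13.1 − 2×1.7 = 9.700 mm
Weak-axis I_min = (h_o·b_o³ − h_i·b_i³)/12 with b_o = 13.1, b_i = 9.700 mm (shorter outer/inner sides).
I_min = (22.6×13.1³ − 19.20×9.700³)/12 = 2.774×10^3 mm⁴
I = 2.774×10^3 mm⁴ = 2.774×10^-9 m⁴
Effective length L_e = K·L = 0.7 × 2.09 = 1.463 m
P_cr = π²EI / L_e² = π² × 71.1×10⁹ × 2.774×10^-9 / 1.463² = 909.3 N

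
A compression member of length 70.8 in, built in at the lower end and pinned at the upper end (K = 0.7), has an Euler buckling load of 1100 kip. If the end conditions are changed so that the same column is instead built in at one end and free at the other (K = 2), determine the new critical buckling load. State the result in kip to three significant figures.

P_cr ∝ 1/K², so P_cr,new = P_cr,old × (K_old/K_new)² = 1100 × (0.7/2)²
= 1100 × 0.1225 = 135 kip

P_cr ≈ 135 kip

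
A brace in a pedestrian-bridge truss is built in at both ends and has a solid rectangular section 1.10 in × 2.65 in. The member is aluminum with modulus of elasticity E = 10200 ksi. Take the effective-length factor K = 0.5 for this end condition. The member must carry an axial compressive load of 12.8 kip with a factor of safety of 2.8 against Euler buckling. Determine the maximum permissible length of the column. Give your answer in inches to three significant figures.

Buckling occurs about the weak axis: I_min = h·b³/12 with b = 1.10 in (the shorter side).
I_min = 2.65×1.10³/12 = 0.2939 in⁴
Required critical load P_cr = n·P = 2.8 × 12.8 = 35.84 kip = 3.584×10^4 lb
From P_cr = π²EI/(K·L)²:  L = (1/K)·√(π²EI/P_cr) = (1/0.5)·√(π²×1.02×10^7×0.2939/3.584×10^4)
L = 57.5 in

L_max ≈ 57.5 in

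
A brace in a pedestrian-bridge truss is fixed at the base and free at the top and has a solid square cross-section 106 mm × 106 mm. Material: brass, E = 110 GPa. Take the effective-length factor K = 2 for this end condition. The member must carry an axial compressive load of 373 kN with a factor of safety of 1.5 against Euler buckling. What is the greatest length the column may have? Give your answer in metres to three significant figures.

I = a⁴/12 = 106⁴/12 = 1.052×10^7 mm⁴
I = 1.052×10^-5 m⁴
Required critical load P_cr = n·P = 1.5 × 373 = 559.5 kN = 5.595×10^5 N
From P_cr = π²EI/(K·L)²:  L = (1/K)·√(π²EI/P_cr) = (1/2)·√(π²×1.10×10^11×1.052×10^-5/5.595×10^5)
L = 2.26 m

L_max ≈ 2.26 m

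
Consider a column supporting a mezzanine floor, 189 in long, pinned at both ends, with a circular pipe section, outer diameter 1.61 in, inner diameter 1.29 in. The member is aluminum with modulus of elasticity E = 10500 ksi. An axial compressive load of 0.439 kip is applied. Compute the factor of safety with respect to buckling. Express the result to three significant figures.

d_o = 1.61 in, d_i = 1.29 in
I = π(d_o⁴ − d_i⁴)/64 = π(1.61⁴ − 1.290⁴)/64 = 0.1939 in⁴
Effective length L_e = K·L = 1 × 189 = 189.0 in
P_cr = π²EI / L_e² = π² × 10500×10³ × 0.1939 / 189.0² = 562.5 lb
Factor of safety n = P_cr / P = 0.56248 / 0.439 = 1.28

n ≈ 1.28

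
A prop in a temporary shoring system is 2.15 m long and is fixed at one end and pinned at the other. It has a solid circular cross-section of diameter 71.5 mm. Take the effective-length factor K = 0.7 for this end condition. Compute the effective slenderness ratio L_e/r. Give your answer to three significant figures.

For a solid circle r = d/4 = 71.5/4 = 17.88 mm
L_e = K·L = 0.7 × 2.15 m = 1.505 m = 1505.0 mm
λ = L_e / r_min = 1505.0 / 17.88 = 84.2

λ ≈ 84.2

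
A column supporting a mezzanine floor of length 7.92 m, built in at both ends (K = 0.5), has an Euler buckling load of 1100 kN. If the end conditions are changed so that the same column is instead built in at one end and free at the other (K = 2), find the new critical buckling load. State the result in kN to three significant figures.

P_cr ≈ 68.8 kN

P_cr ∝ 1/K², so P_cr,new = P_cr,old × (K_old/K_new)² = 1100 × (0.5/2)²
= 1100 × 0.06250 = 68.8 kN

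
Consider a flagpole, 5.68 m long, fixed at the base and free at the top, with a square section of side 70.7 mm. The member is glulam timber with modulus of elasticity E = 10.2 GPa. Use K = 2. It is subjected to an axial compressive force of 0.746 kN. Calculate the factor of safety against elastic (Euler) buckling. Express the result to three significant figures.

n ≈ 2.18

I = a⁴/12 = 70.7⁴/12 = 2.082×10^6 mm⁴
I = 2.082×10^6 mm⁴ = 2.082×10^-6 m⁴
Effective length L_e = K·L = 2 × 5.68 = 11.36 m
P_cr = π²EI / L_e² = π² × 10.2×10⁹ × 2.082×10^-6 / 11.36² = 1.624×10^3 N
Factor of safety n = P_cr / P = 1.6242 / 0.746 = 2.18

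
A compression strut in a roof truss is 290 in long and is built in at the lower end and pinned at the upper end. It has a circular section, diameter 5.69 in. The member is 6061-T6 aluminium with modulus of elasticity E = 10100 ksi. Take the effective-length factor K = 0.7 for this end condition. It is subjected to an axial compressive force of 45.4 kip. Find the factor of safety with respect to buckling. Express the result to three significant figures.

I = πd⁴/64 = π×5.69⁴/64 = 51.45 in⁴
Effective length L_e = K·L = 0.7 × 290 = 203.0 in
P_cr = π²EI / L_e² = π² × 10100×10³ × 51.45 / 203.0² = 1.245×10^5 lb
Factor of safety n = P_cr / P = 124.47 / 45.4 = 2.74

n ≈ 2.74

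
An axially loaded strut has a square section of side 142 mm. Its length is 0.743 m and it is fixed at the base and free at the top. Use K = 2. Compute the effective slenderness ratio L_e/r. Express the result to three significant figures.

λ ≈ 36.3

For a square r = a/√12 = 142/√12 = 40.99 mm
L_e = K·L = 2 × 0.743 m = 1.486 m = 1486.0 mm
λ = L_e / r_min = 1486.0 / 40.99 = 36.3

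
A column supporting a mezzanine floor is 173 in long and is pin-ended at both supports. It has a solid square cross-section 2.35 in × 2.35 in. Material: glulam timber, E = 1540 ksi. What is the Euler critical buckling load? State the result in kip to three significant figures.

I = a⁴/12 = 2.35⁴/12 = 2.542 in⁴
Effective length L_e = K·L = 1 × 173 = 173.0 in
P_cr = π²EI / L_e² = π² × 1540×10³ × 2.542 / 173.0² = 1.291×10^3 lb

P_cr ≈ 1.29 kip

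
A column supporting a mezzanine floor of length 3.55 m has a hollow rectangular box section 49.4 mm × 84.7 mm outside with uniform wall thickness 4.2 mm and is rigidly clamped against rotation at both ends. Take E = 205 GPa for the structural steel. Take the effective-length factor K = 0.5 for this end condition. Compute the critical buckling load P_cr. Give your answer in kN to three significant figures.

Inner dimensions: h_i = 84.7 − 2×4.2 = 76.30 mm, b_i = 49.4 − 2×4.2 = 41.00 mm
Weak-axis I_min = (h_o·b_o³ − h_i·b_i³)/12 with b_o = 49.4, b_i = 41.00 mm (shorter outer/inner sides).
I_min = (84.7×49.4³ − 76.30×41.00³)/12 = 4.127×10^5 mm⁴
I = 4.127×10^5 mm⁴ = 4.127×10^-7 m⁴
Effective length L_e = K·L = 0.5 × 3.55 = 1.775 m
P_cr = π²EI / L_e² = π² × 205×10⁹ × 4.127×10^-7 / 1.775² = 2.650×10^5 N

P_cr ≈ 265 kN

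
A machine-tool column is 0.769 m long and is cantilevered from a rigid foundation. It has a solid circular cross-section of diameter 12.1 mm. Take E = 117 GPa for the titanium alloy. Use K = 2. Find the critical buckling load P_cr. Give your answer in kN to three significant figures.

P_cr ≈ 0.514 kN

I = πd⁴/64 = π×12.1⁴/64 = 1.052×10^3 mm⁴
I = 1.052×10^3 mm⁴ = 1.052×10^-9 m⁴
Effective length L_e = K·L = 2 × 0.769 = 1.538 m
P_cr = π²EI / L_e² = π² × 117×10⁹ × 1.052×10^-9 / 1.538² = 513.7 N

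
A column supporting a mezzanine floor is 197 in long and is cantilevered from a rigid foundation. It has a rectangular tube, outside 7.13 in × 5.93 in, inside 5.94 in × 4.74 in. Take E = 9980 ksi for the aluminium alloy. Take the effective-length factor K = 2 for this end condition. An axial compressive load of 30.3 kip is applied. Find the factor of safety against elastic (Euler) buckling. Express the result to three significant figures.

Weak-axis I_min = (h_o·b_o³ − h_i·b_i³)/12 with b_o = 5.93, b_i = 4.740 in (shorter outer/inner sides).
I_min = (7.13×5.93³ − 5.940×4.740³)/12 = 71.18 in⁴
Effective length L_e = K·L = 2 × 197 = 394.0 in
P_cr = π²EI / L_e² = π² × 9980×10³ × 71.18 / 394.0² = 4.517×10^4 lb
Factor of safety n = P_cr / P = 45.167 / 30.3 = 1.49

n ≈ 1.49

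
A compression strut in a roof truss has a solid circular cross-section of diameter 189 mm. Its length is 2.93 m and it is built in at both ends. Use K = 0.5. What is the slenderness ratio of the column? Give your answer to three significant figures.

λ ≈ 31.0

I = πd⁴/64 = π×189⁴/64 = 6.264×10^7 mm⁴
A = 2.806×10^4 mm²;  r_min = √(I/A) = √(6.264×10^7/2.806×10^4) = 47.25 mm
L_e = K·L = 0.5 × 2.93 m = 1.465 m = 1465.0 mm
λ = L_e / r_min = 1465.0 / 47.25 = 31.0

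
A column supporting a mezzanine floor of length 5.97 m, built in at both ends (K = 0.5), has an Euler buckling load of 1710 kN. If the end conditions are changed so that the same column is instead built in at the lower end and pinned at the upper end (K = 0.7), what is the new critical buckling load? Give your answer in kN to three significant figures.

P_cr ∝ 1/K², so P_cr,new = P_cr,old × (K_old/K_new)² = 1710 × (0.5/0.7)²
= 1710 × 0.5102 = 872 kN

P_cr ≈ 872 kN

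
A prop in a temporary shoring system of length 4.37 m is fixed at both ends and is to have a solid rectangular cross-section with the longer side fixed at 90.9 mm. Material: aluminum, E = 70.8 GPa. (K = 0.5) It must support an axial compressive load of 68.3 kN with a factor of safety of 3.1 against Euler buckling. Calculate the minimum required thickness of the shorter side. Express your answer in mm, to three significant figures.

b ≈ 57.6 mm

Required P_cr = n·P = 3.1 × 68.3 = 211.7 kN
L_e = K·L = 0.5 × 4.37 = 2.185 m
Required I = P_cr·L_e²/(π²E) = 2.117×10^5 × 2.185² / (π² × 7.08×10^10) = 1.447×10^-6 m⁴
I_req = 1.447×10^6 mm⁴
Rectangle, weak axis: I_min = h·b³/12 with h = 90.9 mm fixed  ⇒  b = (12I/h)^(1/3) = 57.6 mm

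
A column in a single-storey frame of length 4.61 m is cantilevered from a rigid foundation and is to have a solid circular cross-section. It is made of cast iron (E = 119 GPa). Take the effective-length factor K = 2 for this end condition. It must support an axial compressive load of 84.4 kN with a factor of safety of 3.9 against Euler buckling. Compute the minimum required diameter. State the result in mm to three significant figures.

d ≈ 148 mm

Required P_cr = n·P = 3.9 × 84.4 = 329.2 kN
L_e = K·L = 2 × 4.61 = 9.220 m
Required I = P_cr·L_e²/(π²E) = 3.292×10^5 × 9.220² / (π² × 1.19×10^11) = 2.382×10^-5 m⁴
I_req = 2.382×10^7 mm⁴
Solid circle: I = πd⁴/64  ⇒  d = (64I/π)^(1/4) = (64×2.382×10^7/π)^(1/4) = 148 mm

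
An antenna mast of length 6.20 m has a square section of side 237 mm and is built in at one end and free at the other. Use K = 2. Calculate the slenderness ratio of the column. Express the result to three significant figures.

I = a⁴/12 = 237⁴/12 = 2.629×10^8 mm⁴
A = 5.617×10^4 mm²;  r_min = √(I/A) = √(2.629×10^8/5.617×10^4) = 68.42 mm
L_e = K·L = 2 × 6.20 m = 12.40 m = 12400 mm
λ = L_e / r_min = 12400 / 68.42 = 181

λ ≈ 181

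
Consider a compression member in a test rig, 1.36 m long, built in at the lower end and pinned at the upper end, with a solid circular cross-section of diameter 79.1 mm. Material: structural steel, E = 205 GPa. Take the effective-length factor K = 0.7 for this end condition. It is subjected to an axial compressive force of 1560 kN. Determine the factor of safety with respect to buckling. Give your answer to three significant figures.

I = πd⁴/64 = π×79.1⁴/64 = 1.922×10^6 mm⁴
I = 1.922×10^6 mm⁴ = 1.922×10^-6 m⁴
Effective length L_e = K·L = 0.7 × 1.36 = 0.9520 m
P_cr = π²EI / L_e² = π² × 205×10⁹ × 1.922×10^-6 / 0.9520² = 4.290×10^6 N
Factor of safety n = P_cr / P = 4290.0 / 1560 = 2.75

n ≈ 2.75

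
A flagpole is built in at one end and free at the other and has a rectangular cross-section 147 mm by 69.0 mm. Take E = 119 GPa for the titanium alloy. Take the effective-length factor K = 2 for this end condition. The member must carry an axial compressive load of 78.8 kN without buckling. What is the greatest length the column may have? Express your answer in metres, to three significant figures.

L_max ≈ 3.87 m

Buckling occurs about the weak axis: I_min = h·b³/12 with b = 69.0 mm (the shorter side).
I_min = 147×69.0³/12 = 4.024×10^6 mm⁴
I = 4.024×10^-6 m⁴
At the buckling limit P_cr = P = 7.880×10^4 N
From P_cr = π²EI/(K·L)²:  L = (1/K)·√(π²EI/P_cr) = (1/2)·√(π²×1.19×10^11×4.024×10^-6/7.880×10^4)
L = 3.87 m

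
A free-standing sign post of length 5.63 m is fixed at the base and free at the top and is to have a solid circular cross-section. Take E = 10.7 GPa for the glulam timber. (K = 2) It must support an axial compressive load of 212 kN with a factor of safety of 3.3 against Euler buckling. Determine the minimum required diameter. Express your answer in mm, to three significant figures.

Required P_cr = n·P = 3.3 × 212 = 699.6 kN
L_e = K·L = 2 × 5.63 = 11.26 m
Required I = P_cr·L_e²/(π²E) = 6.996×10^5 × 11.26² / (π² × 1.07×10^10) = 8.399×10^-4 m⁴
I_req = 8.399×10^8 mm⁴
Solid circle: I = πd⁴/64  ⇒  d = (64I/π)^(1/4) = (64×8.399×10^8/π)^(1/4) = 362 mm

d ≈ 362 mm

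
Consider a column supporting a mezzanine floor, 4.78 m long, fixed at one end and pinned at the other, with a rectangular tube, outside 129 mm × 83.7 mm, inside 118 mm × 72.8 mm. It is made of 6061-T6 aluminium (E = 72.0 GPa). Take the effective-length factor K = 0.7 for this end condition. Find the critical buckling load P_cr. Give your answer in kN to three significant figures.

P_cr ≈ 159 kN

Weak-axis I_min = (h_o·b_o³ − h_i·b_i³)/12 with b_o = 83.7, b_i = 72.80 mm (shorter outer/inner sides).
I_min = (129×83.7³ − 118.0×72.80³)/12 = 2.510×10^6 mm⁴
I = 2.510×10^6 mm⁴ = 2.510×10^-6 m⁴
Effective length L_e = K·L = 0.7 × 4.78 = 3.346 m
P_cr = π²EI / L_e² = π² × 72.0×10⁹ × 2.510×10^-6 / 3.346² = 1.593×10^5 N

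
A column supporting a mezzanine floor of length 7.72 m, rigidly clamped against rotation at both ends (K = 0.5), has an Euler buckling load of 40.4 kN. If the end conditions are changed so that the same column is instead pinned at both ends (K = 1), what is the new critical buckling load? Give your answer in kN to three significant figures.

P_cr ≈ 10.1 kN

P_cr ∝ 1/K², so P_cr,new = P_cr,old × (K_old/K_new)² = 40.4 × (0.5/1)²
= 40.4 × 0.2500 = 10.1 kN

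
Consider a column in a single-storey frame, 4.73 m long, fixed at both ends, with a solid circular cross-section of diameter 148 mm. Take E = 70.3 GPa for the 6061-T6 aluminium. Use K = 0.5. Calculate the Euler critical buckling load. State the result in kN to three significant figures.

P_cr ≈ 2920 kN

I = πd⁴/64 = π×148⁴/64 = 2.355×10^7 mm⁴
I = 2.355×10^7 mm⁴ = 2.355×10^-5 m⁴
Effective length L_e = K·L = 0.5 × 4.73 = 2.365 m
P_cr = π²EI / L_e² = π² × 70.3×10⁹ × 2.355×10^-5 / 2.365² = 2.922×10^6 N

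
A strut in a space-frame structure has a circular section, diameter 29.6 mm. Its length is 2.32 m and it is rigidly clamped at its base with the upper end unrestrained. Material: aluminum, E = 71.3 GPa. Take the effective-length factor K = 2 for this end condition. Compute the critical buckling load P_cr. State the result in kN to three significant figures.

I = πd⁴/64 = π×29.6⁴/64 = 3.768×10^4 mm⁴
I = 3.768×10^4 mm⁴ = 3.768×10^-8 m⁴
Effective length L_e = K·L = 2 × 2.32 = 4.640 m
P_cr = π²EI / L_e² = π² × 71.3×10⁹ × 3.768×10^-8 / 4.640² = 1.232×10^3 N

P_cr ≈ 1.23 kN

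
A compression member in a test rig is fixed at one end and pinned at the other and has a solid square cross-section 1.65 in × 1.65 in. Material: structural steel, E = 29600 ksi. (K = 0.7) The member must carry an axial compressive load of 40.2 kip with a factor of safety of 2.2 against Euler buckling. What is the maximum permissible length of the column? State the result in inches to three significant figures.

I = a⁴/12 = 1.65⁴/12 = 0.6177 in⁴
Required critical load P_cr = n·P = 2.2 × 40.2 = 88.44 kip = 8.844×10^4 lb
From P_cr = π²EI/(K·L)²:  L = (1/K)·√(π²EI/P_cr) = (1/0.7)·√(π²×2.96×10^7×0.6177/8.844×10^4)
L = 64.5 in

L_max ≈ 64.5 in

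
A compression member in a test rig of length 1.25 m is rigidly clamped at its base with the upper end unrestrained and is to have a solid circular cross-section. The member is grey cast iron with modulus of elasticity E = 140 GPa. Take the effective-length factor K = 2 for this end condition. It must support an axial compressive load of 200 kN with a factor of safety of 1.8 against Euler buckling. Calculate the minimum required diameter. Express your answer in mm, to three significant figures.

Required P_cr = n·P = 1.8 × 200 = 360.0 kN
L_e = K·L = 2 × 1.25 = 2.500 m
Required I = P_cr·L_e²/(π²E) = 3.600×10^5 × 2.500² / (π² × 1.40×10^11) = 1.628×10^-6 m⁴
I_req = 1.628×10^6 mm⁴
Solid circle: I = πd⁴/64  ⇒  d = (64I/π)^(1/4) = (64×1.628×10^6/π)^(1/4) = 75.9 mm

d ≈ 75.9 mm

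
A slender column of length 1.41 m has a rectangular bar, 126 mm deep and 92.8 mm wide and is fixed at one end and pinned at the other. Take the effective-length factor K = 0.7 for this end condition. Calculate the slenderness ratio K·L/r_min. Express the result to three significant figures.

λ ≈ 36.8

Buckling occurs about the weak axis: I_min = h·b³/12 with b = 92.8 mm (the shorter side).
I_min = 126×92.8³/12 = 8.391×10^6 mm⁴
A = 1.169×10^4 mm²;  r_min = √(I/A) = √(8.391×10^6/1.169×10^4) = 26.79 mm
L_e = K·L = 0.7 × 1.41 m = 0.9870 m = 987.00 mm
λ = L_e / r_min = 987.00 / 26.79 = 36.8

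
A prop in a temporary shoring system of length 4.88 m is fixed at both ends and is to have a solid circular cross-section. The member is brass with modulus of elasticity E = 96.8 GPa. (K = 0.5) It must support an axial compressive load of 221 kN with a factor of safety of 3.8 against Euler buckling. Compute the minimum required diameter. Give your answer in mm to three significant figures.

d ≈ 102 mm

Required P_cr = n·P = 3.8 × 221 = 839.8 kN
L_e = K·L = 0.5 × 4.88 = 2.440 m
Required I = P_cr·L_e²/(π²E) = 8.398×10^5 × 2.440² / (π² × 9.68×10^10) = 5.233×10^-6 m⁴
I_req = 5.233×10^6 mm⁴
Solid circle: I = πd⁴/64  ⇒  d = (64I/π)^(1/4) = (64×5.233×10^6/π)^(1/4) = 102 mm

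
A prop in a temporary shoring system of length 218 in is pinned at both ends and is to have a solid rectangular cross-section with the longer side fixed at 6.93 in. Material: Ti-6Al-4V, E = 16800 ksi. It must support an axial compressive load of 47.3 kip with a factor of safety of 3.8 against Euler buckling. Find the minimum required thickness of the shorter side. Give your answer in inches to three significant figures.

b ≈ 4.47 in

Required P_cr = n·P = 3.8 × 47.3 = 179.7 kip
L_e = K·L = 1 × 218 = 218.0 in
Required I = P_cr·L_e²/(π²E) = 1.797×10^5 × 218.0² / (π² × 1.68×10^7) = 51.52 in⁴
Rectangle, weak axis: I_min = h·b³/12 with h = 6.93 in fixed  ⇒  b = (12I/h)^(1/3) = 4.47 in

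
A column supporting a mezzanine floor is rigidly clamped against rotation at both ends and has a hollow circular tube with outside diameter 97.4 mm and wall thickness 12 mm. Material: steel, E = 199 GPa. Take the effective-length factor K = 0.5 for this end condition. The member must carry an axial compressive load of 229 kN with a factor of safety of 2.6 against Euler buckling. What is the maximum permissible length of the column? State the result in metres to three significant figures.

Inner diameter d_i = 97.4 − 2×12 = 73.40 mm
I = π(d_o⁴ − d_i⁴)/64 = π(97.4⁴ − 73.40⁴)/64 = 2.993×10^6 mm⁴
I = 2.993×10^-6 m⁴
Required critical load P_cr = n·P = 2.6 × 229 = 595.4 kN = 5.954×10^5 N
From P_cr = π²EI/(K·L)²:  L = (1/K)·√(π²EI/P_cr) = (1/0.5)·√(π²×1.99×10^11×2.993×10^-6/5.954×10^5)
L = 6.28 m

L_max ≈ 6.28 m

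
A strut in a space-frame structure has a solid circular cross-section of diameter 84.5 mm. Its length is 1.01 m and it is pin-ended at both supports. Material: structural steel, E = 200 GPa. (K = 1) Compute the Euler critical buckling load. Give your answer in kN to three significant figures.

I = πd⁴/64 = π×84.5⁴/64 = 2.503×10^6 mm⁴
I = 2.503×10^6 mm⁴ = 2.503×10^-6 m⁴
Effective length L_e = K·L = 1 × 1.01 = 1.010 m
P_cr = π²EI / L_e² = π² × 200×10⁹ × 2.503×10^-6 / 1.010² = 4.843×10^6 N

P_cr ≈ 4840 kN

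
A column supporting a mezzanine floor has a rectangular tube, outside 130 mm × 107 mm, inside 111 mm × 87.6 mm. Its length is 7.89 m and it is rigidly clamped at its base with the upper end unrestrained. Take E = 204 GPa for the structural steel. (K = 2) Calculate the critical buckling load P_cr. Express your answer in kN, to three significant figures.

Weak-axis I_min = (h_o·b_o³ − h_i·b_i³)/12 with b_o = 107, b_i = 87.60 mm (shorter outer/inner sides).
I_min = (130×107³ − 111.0×87.60³)/12 = 7.053×10^6 mm⁴
I = 7.053×10^6 mm⁴ = 7.053×10^-6 m⁴
Effective length L_e = K·L = 2 × 7.89 = 15.78 m
P_cr = π²EI / L_e² = π² × 204×10⁹ × 7.053×10^-6 / 15.78² = 5.703×10^4 N

P_cr ≈ 57.0 kN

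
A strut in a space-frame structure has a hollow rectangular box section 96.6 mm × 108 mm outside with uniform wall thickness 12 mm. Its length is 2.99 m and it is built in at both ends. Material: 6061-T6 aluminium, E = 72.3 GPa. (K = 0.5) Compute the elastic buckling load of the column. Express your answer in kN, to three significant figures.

Inner dimensions: h_i = 108 − 2×12 = 84.00 mm, b_i = 96.6 − 2×12 = 72.60 mm
Weak-axis I_min = (h_o·b_o³ − h_i·b_i³)/12 with b_o = 96.6, b_i = 72.60 mm (shorter outer/inner sides).
I_min = (108×96.6³ − 84.00×72.60³)/12 = 5.434×10^6 mm⁴
I = 5.434×10^6 mm⁴ = 5.434×10^-6 m⁴
Effective length L_e = K·L = 0.5 × 2.99 = 1.495 m
P_cr = π²EI / L_e² = π² × 72.3×10⁹ × 5.434×10^-6 / 1.495² = 1.735×10^6 N

P_cr ≈ 1730 kN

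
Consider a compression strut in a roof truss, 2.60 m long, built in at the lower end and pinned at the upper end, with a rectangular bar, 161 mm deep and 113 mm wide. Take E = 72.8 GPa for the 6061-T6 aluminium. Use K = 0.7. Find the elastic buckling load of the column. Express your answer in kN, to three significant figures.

P_cr ≈ 4200 kN

Buckling occurs about the weak axis: I_min = h·b³/12 with b = 113 mm (the shorter side).
I_min = 161×113³/12 = 1.936×10^7 mm⁴
I = 1.936×10^7 mm⁴ = 1.936×10^-5 m⁴
Effective length L_e = K·L = 0.7 × 2.60 = 1.820 m
P_cr = π²EI / L_e² = π² × 72.8×10⁹ × 1.936×10^-5 / 1.820² = 4.199×10^6 N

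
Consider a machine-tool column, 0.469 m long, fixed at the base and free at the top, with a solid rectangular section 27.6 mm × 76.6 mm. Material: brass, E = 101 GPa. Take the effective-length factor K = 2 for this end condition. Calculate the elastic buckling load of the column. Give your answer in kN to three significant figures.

P_cr ≈ 152 kN

Buckling occurs about the weak axis: I_min = h·b³/12 with b = 27.6 mm (the shorter side).
I_min = 76.6×27.6³/12 = 1.342×10^5 mm⁴
I = 1.342×10^5 mm⁴ = 1.342×10^-7 m⁴
Effective length L_e = K·L = 2 × 0.469 = 0.9380 m
P_cr = π²EI / L_e² = π² × 101×10⁹ × 1.342×10^-7 / 0.9380² = 1.521×10^5 N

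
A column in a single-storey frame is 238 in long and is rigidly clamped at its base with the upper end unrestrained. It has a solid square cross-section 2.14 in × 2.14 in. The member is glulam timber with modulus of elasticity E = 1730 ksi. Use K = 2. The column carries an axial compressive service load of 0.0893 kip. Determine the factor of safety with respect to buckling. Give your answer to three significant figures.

n ≈ 1.47

I = a⁴/12 = 2.14⁴/12 = 1.748 in⁴
Effective length L_e = K·L = 2 × 238 = 476.0 in
P_cr = π²EI / L_e² = π² × 1730×10³ × 1.748 / 476.0² = 131.7 lb
Factor of safety n = P_cr / P = 0.13171 / 0.0893 = 1.47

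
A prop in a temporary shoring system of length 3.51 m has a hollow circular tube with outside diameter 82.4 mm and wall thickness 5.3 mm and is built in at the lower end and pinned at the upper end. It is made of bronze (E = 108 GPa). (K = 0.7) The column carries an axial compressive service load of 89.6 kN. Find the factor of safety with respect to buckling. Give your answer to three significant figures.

n ≈ 1.89

Inner diameter d_i = 82.4 − 2×5.3 = 71.80 mm
I = π(d_o⁴ − d_i⁴)/64 = π(82.4⁴ − 71.80⁴)/64 = 9.584×10^5 mm⁴
I = 9.584×10^5 mm⁴ = 9.584×10^-7 m⁴
Effective length L_e = K·L = 0.7 × 3.51 = 2.457 m
P_cr = π²EI / L_e² = π² × 108×10⁹ × 9.584×10^-7 / 2.457² = 1.692×10^5 N
Factor of safety n = P_cr / P = 169.22 / 89.6 = 1.89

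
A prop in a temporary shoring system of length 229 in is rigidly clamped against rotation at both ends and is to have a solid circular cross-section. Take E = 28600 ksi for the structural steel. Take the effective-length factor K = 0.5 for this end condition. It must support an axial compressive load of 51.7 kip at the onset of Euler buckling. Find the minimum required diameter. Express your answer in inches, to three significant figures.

L_e = K·L = 0.5 × 229 = 114.5 in
Required I = P_cr·L_e²/(π²E) = 5.170×10^4 × 114.5² / (π² × 2.86×10^7) = 2.401 in⁴
Solid circle: I = πd⁴/64  ⇒  d = (64I/π)^(1/4) = (64×2.401/π)^(1/4) = 2.64 in

d ≈ 2.64 in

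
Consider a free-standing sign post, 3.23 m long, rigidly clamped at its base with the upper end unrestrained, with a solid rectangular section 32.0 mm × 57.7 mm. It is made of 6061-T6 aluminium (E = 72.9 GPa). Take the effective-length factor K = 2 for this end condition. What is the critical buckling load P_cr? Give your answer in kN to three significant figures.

Buckling occurs about the weak axis: I_min = h·b³/12 with b = 32.0 mm (the shorter side).
I_min = 57.7×32.0³/12 = 1.576×10^5 mm⁴
I = 1.576×10^5 mm⁴ = 1.576×10^-7 m⁴
Effective length L_e = K·L = 2 × 3.23 = 6.460 m
P_cr = π²EI / L_e² = π² × 72.9×10⁹ × 1.576×10^-7 / 6.460² = 2.716×10^3 N

P_cr ≈ 2.72 kN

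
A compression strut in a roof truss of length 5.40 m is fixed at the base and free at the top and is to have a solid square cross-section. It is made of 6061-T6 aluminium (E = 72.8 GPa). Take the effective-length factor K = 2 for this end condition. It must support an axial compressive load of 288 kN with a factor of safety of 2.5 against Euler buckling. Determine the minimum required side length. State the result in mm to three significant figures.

Required P_cr = n·P = 2.5 × 288 = 720.0 kN
L_e = K·L = 2 × 5.40 = 10.80 m
Required I = P_cr·L_e²/(π²E) = 7.200×10^5 × 10.80² / (π² × 7.28×10^10) = 1.169×10^-4 m⁴
I_req = 1.169×10^8 mm⁴
Solid square: I = a⁴/12  ⇒  a = (12I)^(1/4) = (12×1.169×10^8)^(1/4) = 194 mm

a ≈ 194 mm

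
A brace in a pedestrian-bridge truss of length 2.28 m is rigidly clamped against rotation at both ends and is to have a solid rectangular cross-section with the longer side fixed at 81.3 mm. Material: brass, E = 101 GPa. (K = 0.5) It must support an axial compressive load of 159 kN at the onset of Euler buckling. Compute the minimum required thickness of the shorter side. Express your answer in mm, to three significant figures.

L_e = K·L = 0.5 × 2.28 = 1.140 m
Required I = P_cr·L_e²/(π²E) = 1.590×10^5 × 1.140² / (π² × 1.01×10^11) = 2.073×10^-7 m⁴
I_req = 2.073×10^5 mm⁴
Rectangle, weak axis: I_min = h·b³/12 with h = 81.3 mm fixed  ⇒  b = (12I/h)^(1/3) = 31.3 mm

b ≈ 31.3 mm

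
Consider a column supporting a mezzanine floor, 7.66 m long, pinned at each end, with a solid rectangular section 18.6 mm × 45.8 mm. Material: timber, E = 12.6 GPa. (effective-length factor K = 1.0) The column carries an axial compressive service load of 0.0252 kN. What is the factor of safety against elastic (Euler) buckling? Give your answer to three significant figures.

n ≈ 2.07

Buckling occurs about the weak axis: I_min = h·b³/12 with b = 18.6 mm (the shorter side).
I_min = 45.8×18.6³/12 = 2.456×10^4 mm⁴
I = 2.456×10^4 mm⁴ = 2.456×10^-8 m⁴
Effective length L_e = K·L = 1 × 7.66 = 7.660 m
P_cr = π²EI / L_e² = π² × 12.6×10⁹ × 2.456×10^-8 / 7.660² = 52.05 N
Factor of safety n = P_cr / P = 0.052052 / 0.0252 = 2.07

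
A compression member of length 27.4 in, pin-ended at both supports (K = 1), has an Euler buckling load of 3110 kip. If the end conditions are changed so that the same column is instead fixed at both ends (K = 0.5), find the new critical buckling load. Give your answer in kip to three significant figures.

P_cr ∝ 1/K², so P_cr,new = P_cr,old × (K_old/K_new)² = 3110 × (1/0.5)²
= 3110 × 4.000 = 12400 kip

P_cr ≈ 12400 kip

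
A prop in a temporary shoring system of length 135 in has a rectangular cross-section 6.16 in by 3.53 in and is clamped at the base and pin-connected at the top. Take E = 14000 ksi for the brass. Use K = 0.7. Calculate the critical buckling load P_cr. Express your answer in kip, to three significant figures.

Buckling occurs about the weak axis: I_min = h·b³/12 with b = 3.53 in (the shorter side).
I_min = 6.16×3.53³/12 = 22.58 in⁴
Effective length L_e = K·L = 0.7 × 135 = 94.50 in
P_cr = π²EI / L_e² = π² × 14000×10³ × 22.58 / 94.50² = 3.494×10^5 lb

P_cr ≈ 349 kip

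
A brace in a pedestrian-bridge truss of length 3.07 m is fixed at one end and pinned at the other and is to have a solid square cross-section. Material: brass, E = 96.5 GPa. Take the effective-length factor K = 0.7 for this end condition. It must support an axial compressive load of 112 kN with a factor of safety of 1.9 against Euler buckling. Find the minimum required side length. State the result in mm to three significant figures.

a ≈ 59.3 mm

Required P_cr = n·P = 1.9 × 112 = 212.8 kN
L_e = K·L = 0.7 × 3.07 = 2.149 m
Required I = P_cr·L_e²/(π²E) = 2.128×10^5 × 2.149² / (π² × 9.65×10^10) = 1.032×10^-6 m⁴
I_req = 1.032×10^6 mm⁴
Solid square: I = a⁴/12  ⇒  a = (12I)^(1/4) = (12×1.032×10^6)^(1/4) = 59.3 mm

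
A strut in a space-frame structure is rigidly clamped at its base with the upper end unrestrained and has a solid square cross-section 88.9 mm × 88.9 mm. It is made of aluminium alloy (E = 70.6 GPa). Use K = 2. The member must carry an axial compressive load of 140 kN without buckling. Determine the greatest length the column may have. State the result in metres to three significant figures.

I = a⁴/12 = 88.9⁴/12 = 5.205×10^6 mm⁴
I = 5.205×10^-6 m⁴
At the buckling limit P_cr = P = 1.400×10^5 N
From P_cr = π²EI/(K·L)²:  L = (1/K)·√(π²EI/P_cr) = (1/2)·√(π²×7.06×10^10×5.205×10^-6/1.400×10^5)
L = 2.54 m

L_max ≈ 2.54 m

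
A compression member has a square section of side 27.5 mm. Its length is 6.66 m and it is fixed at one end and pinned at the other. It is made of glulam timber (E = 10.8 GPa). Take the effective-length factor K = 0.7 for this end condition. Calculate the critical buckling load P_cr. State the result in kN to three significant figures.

P_cr ≈ 0.234 kN

I = a⁴/12 = 27.5⁴/12 = 4.766×10^4 mm⁴
I = 4.766×10^4 mm⁴ = 4.766×10^-8 m⁴
Effective length L_e = K·L = 0.7 × 6.66 = 4.662 m
P_cr = π²EI / L_e² = π² × 10.8×10⁹ × 4.766×10^-8 / 4.662² = 233.7 N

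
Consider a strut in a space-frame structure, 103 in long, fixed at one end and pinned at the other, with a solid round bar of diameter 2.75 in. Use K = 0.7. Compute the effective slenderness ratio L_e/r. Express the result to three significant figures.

I = πd⁴/64 = π×2.75⁴/64 = 2.807 in⁴
A = 5.940 in²;  r_min = √(I/A) = √(2.807/5.940) = 0.6875 in
L_e = K·L = 0.7 × 103 = 72.10 in
λ = L_e / r_min = 72.100 / 0.6875 = 105

λ ≈ 105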